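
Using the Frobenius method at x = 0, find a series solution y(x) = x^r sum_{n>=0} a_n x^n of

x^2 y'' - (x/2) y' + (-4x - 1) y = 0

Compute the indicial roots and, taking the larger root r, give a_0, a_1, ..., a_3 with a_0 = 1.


Write in Frobenius form y'' + (p(x)/x) y' + (q(x)/x^2) y = 0:
  p(x) = -1/2,  q(x) = -4x - 1.
Indicial equation: r(r-1) + (-1/2) r + (-1) = 0 -> roots r_1 = 2, r_2 = -1/2.
Take r = r_1 = 2. Let y(x) = x^r sum_{n>=0} a_n x^n with a_0 = 1.
Substitute y = x^r sum a_n x^n and match x^{r+n}. The recurrence is
  D(n) a_n - 4 a_{n-1} = 0,  where D(n) = (r+n)(r+n-1) + (-1/2)(r+n) + (-1).
  a_n = 4 / D(n) * a_{n-1}.
Since the indicial polynomial factors as (r - r_1)(r - r_2), D(n) = (r_1 + n - r_1)(r_1 + n - r_2) = n(n + 5/2).
Evaluating step by step (a_0 = 1):
  n = 1: D(1) = 1(1 + 5/2) = 7/2; numerator = 4(1) = 4; a_1 = (4)/(7/2) = 8/7
  n = 2: D(2) = 2(2 + 5/2) = 9; numerator = 4(8/7) = 32/7; a_2 = (32/7)/(9) = 32/63
  n = 3: D(3) = 3(3 + 5/2) = 33/2; numerator = 4(32/63) = 128/63; a_3 = (128/63)/(33/2) = 256/2079

r = 2; a_0 = 1; a_1 = 8/7; a_2 = 32/63; a_3 = 256/2079


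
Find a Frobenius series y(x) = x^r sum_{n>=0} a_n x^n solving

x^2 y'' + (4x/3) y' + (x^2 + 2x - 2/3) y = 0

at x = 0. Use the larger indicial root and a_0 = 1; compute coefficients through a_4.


Write in Frobenius form y'' + (p(x)/x) y' + (q(x)/x^2) y = 0:
  p(x) = 4/3,  q(x) = x^2 + 2x - 2/3.
Indicial equation: r(r-1) + (4/3) r + (-2/3) = 0 -> roots r_1 = 2/3, r_2 = -1.
Take r = r_1 = 2/3. Let y(x) = x^r sum_{n>=0} a_n x^n with a_0 = 1.
Substitute y = x^r sum a_n x^n and match x^{r+n}. The recurrence is
  D(n) a_n + 2 a_{n-1} + 1 a_{n-2} = 0,  where D(n) = (r+n)(r+n-1) + (4/3)(r+n) + (-2/3).
  a_n = [-2 a_{n-1} - 1 a_{n-2}] / D(n).
Since the indicial polynomial factors as (r - r_1)(r - r_2), D(n) = (r_1 + n - r_1)(r_1 + n - r_2) = n(n + 5/3).
Evaluating step by step (a_0 = 1):
  n = 1: D(1) = 1(1 + 5/3) = 8/3; numerator = -2(1) = -2; a_1 = (-2)/(8/3) = -3/4
  n = 2: D(2) = 2(2 + 5/3) = 22/3; numerator = -2(-3/4) - 1(1) = 1/2; a_2 = (1/2)/(22/3) = 3/44
  n = 3: D(3) = 3(3 + 5/3) = 14; numerator = -2(3/44) - 1(-3/4) = 27/44; a_3 = (27/44)/(14) = 27/616
  n = 4: D(4) = 4(4 + 5/3) = 68/3; numerator = -2(27/616) - 1(3/44) = -12/77; a_4 = (-12/77)/(68/3) = -9/1309

r = 2/3; a_0 = 1; a_1 = -3/4; a_2 = 3/44; a_3 = 27/616; a_4 = -9/1309


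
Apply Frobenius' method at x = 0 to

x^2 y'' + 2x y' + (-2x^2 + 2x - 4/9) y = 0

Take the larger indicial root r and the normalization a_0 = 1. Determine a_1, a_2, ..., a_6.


Write in Frobenius form y'' + (p(x)/x) y' + (q(x)/x^2) y = 0:
  p(x) = 2,  q(x) = -2x^2 + 2x - 4/9.
Indicial equation: r(r-1) + (2) r + (-4/9) = 0 -> roots r_1 = 1/3, r_2 = -4/3.
Take r = r_1 = 1/3. Let y(x) = x^r sum_{n>=0} a_n x^n with a_0 = 1.
Substitute y = x^r sum a_n x^n and match x^{r+n}. The recurrence is
  D(n) a_n + 2 a_{n-1} - 2 a_{n-2} = 0,  where D(n) = (r+n)(r+n-1) + (2)(r+n) + (-4/9).
  a_n = [-2 a_{n-1} + 2 a_{n-2}] / D(n).
Since the indicial polynomial factors as (r - r_1)(r - r_2), D(n) = (r_1 + n - r_1)(r_1 + n - r_2) = n(n + 5/3).
Evaluating step by step (a_0 = 1):
  n = 1: D(1) = 1(1 + 5/3) = 8/3; numerator = -2(1) = -2; a_1 = (-2)/(8/3) = -3/4
  n = 2: D(2) = 2(2 + 5/3) = 22/3; numerator = -2(-3/4) + 2(1) = 7/2; a_2 = (7/2)/(22/3) = 21/44
  n = 3: D(3) = 3(3 + 5/3) = 14; numerator = -2(21/44) + 2(-3/4) = -27/11; a_3 = (-27/11)/(14) = -27/154
  n = 4: D(4) = 4(4 + 5/3) = 68/3; numerator = -2(-27/154) + 2(21/44) = 201/154; a_4 = (201/154)/(68/3) = 603/10472
  n = 5: D(5) = 5(5 + 5/3) = 100/3; numerator = -2(603/10472) + 2(-27/154) = -2439/5236; a_5 = (-2439/5236)/(100/3) = -7317/523600
  n = 6: D(6) = 6(6 + 5/3) = 46; numerator = -2(-7317/523600) + 2(603/10472) = 37467/261800; a_6 = (37467/261800)/(46) = 1629/523600

r = 1/3; a_0 = 1; a_1 = -3/4; a_2 = 21/44; a_3 = -27/154; a_4 = 603/10472; a_5 = -7317/523600; a_6 = 1629/523600


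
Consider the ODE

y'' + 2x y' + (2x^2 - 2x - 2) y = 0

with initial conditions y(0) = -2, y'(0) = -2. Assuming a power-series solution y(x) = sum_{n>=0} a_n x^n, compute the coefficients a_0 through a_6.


Ansatz: y(x) = sum_{n>=0} a_n x^n, so y'(x) = sum_{n>=1} n a_n x^(n-1) and y''(x) = sum_{n>=2} n(n-1) a_n x^(n-2).
Substitute into P(x) y'' + Q(x) y' + R(x) y = 0 with P(x) = 1, Q(x) = 2x, R(x) = 2x^2 - 2x - 2, and match powers of x.
Initial conditions: a_0 = -2, a_1 = -2.
Setting the coefficient of each power of x to zero and solving order by order (substituting the coefficients already found):
  x^0: 2 a_2 - 2 a_0 = 0  ->  2 a_2 = 2 a_0 = -4  ->  a_2 = -2
  x^1: 6 a_3 - 2 a_0 = 0  ->  6 a_3 = 2 a_0 = -4  ->  a_3 = -2/3
  x^2: 12 a_4 + 2 a_2 - 2 a_1 + 2 a_0 = 0  ->  12 a_4 = -2 a_2 + 2 a_1 - 2 a_0 = 4  ->  a_4 = 1/3
  x^3: 20 a_5 + 4 a_3 - 2 a_2 + 2 a_1 = 0  ->  20 a_5 = -4 a_3 + 2 a_2 - 2 a_1 = 8/3  ->  a_5 = 2/15
  x^4: 30 a_6 + 6 a_4 - 2 a_3 + 2 a_2 = 0  ->  30 a_6 = -6 a_4 + 2 a_3 - 2 a_2 = 2/3  ->  a_6 = 1/45
Truncated series: y(x) = -2 - 2 x - 2 x^2 - (2/3) x^3 + (1/3) x^4 + (2/15) x^5 + (1/45) x^6 + O(x^7).

a_0 = -2; a_1 = -2; a_2 = -2; a_3 = -2/3; a_4 = 1/3; a_5 = 2/15; a_6 = 1/45


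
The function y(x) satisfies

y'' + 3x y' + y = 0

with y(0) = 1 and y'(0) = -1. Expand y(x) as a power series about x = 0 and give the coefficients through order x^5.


Ansatz: y(x) = sum_{n>=0} a_n x^n, so y'(x) = sum_{n>=1} n a_n x^(n-1) and y''(x) = sum_{n>=2} n(n-1) a_n x^(n-2).
Substitute into P(x) y'' + Q(x) y' + R(x) y = 0 with P(x) = 1, Q(x) = 3x, R(x) = 1, and match powers of x.
Initial conditions: a_0 = 1, a_1 = -1.
Setting the coefficient of each power of x to zero and solving order by order (substituting the coefficients already found):
  x^0: 2 a_2 + a_0 = 0  ->  2 a_2 = -a_0 = -1  ->  a_2 = -1/2
  x^1: 6 a_3 + 4 a_1 = 0  ->  6 a_3 = -4 a_1 = 4  ->  a_3 = 2/3
  x^2: 12 a_4 + 7 a_2 = 0  ->  12 a_4 = -7 a_2 = 7/2  ->  a_4 = 7/24
  x^3: 20 a_5 + 10 a_3 = 0  ->  20 a_5 = -10 a_3 = -20/3  ->  a_5 = -1/3
Truncated series: y(x) = 1 - x - (1/2) x^2 + (2/3) x^3 + (7/24) x^4 - (1/3) x^5 + O(x^6).

a_0 = 1; a_1 = -1; a_2 = -1/2; a_3 = 2/3; a_4 = 7/24; a_5 = -1/3


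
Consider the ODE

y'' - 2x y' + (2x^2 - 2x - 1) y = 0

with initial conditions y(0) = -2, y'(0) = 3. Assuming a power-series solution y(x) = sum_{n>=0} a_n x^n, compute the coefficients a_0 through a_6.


Ansatz: y(x) = sum_{n>=0} a_n x^n, so y'(x) = sum_{n>=1} n a_n x^(n-1) and y''(x) = sum_{n>=2} n(n-1) a_n x^(n-2).
Substitute into P(x) y'' + Q(x) y' + R(x) y = 0 with P(x) = 1, Q(x) = -2x, R(x) = 2x^2 - 2x - 1, and match powers of x.
Initial conditions: a_0 = -2, a_1 = 3.
Setting the coefficient of each power of x to zero and solving order by order (substituting the coefficients already found):
  x^0: 2 a_2 - a_0 = 0  ->  2 a_2 = a_0 = -2  ->  a_2 = -1
  x^1: 6 a_3 - 3 a_1 - 2 a_0 = 0  ->  6 a_3 = 3 a_1 + 2 a_0 = 5  ->  a_3 = 5/6
  x^2: 12 a_4 - 5 a_2 - 2 a_1 + 2 a_0 = 0  ->  12 a_4 = 5 a_2 + 2 a_1 - 2 a_0 = 5  ->  a_4 = 5/12
  x^3: 20 a_5 - 7 a_3 - 2 a_2 + 2 a_1 = 0  ->  20 a_5 = 7 a_3 + 2 a_2 - 2 a_1 = -13/6  ->  a_5 = -13/120
  x^4: 30 a_6 - 9 a_4 - 2 a_3 + 2 a_2 = 0  ->  30 a_6 = 9 a_4 + 2 a_3 - 2 a_2 = 89/12  ->  a_6 = 89/360
Truncated series: y(x) = -2 + 3 x - x^2 + (5/6) x^3 + (5/12) x^4 - (13/120) x^5 + (89/360) x^6 + O(x^7).

a_0 = -2; a_1 = 3; a_2 = -1; a_3 = 5/6; a_4 = 5/12; a_5 = -13/120; a_6 = 89/360


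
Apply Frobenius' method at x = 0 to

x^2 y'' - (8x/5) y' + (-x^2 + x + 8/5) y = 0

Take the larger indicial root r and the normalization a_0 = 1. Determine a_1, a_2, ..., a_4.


Write in Frobenius form y'' + (p(x)/x) y' + (q(x)/x^2) y = 0:
  p(x) = -8/5,  q(x) = -x^2 + x + 8/5.
Indicial equation: r(r-1) + (-8/5) r + (8/5) = 0 -> roots r_1 = 8/5, r_2 = 1.
Take r = r_1 = 8/5. Let y(x) = x^r sum_{n>=0} a_n x^n with a_0 = 1.
Substitute y = x^r sum a_n x^n and match x^{r+n}. The recurrence is
  D(n) a_n + 1 a_{n-1} - 1 a_{n-2} = 0,  where D(n) = (r+n)(r+n-1) + (-8/5)(r+n) + (8/5).
  a_n = [-1 a_{n-1} + 1 a_{n-2}] / D(n).
Since the indicial polynomial factors as (r - r_1)(r - r_2), D(n) = (r_1 + n - r_1)(r_1 + n - r_2) = n(n + 3/5).
Evaluating step by step (a_0 = 1):
  n = 1: D(1) = 1(1 + 3/5) = 8/5; numerator = -1(1) = -1; a_1 = (-1)/(8/5) = -5/8
  n = 2: D(2) = 2(2 + 3/5) = 26/5; numerator = -1(-5/8) + 1(1) = 13/8; a_2 = (13/8)/(26/5) = 5/16
  n = 3: D(3) = 3(3 + 3/5) = 54/5; numerator = -1(5/16) + 1(-5/8) = -15/16; a_3 = (-15/16)/(54/5) = -25/288
  n = 4: D(4) = 4(4 + 3/5) = 92/5; numerator = -1(-25/288) + 1(5/16) = 115/288; a_4 = (115/288)/(92/5) = 25/1152

r = 8/5; a_0 = 1; a_1 = -5/8; a_2 = 5/16; a_3 = -25/288; a_4 = 25/1152


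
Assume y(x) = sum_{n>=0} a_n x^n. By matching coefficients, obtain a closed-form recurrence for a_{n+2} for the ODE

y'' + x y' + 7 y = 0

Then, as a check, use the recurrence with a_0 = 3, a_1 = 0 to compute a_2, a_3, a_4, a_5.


Substitute y = sum_n a_n x^n.
y''(x) has coefficient (n+2)(n+1) a_{n+2} at x^n;
x y'(x) has coefficient n a_n at x^n (shift);
7 y(x) has coefficient 7 a_n at x^n.
Matching x^n: (n+2)(n+1) a_{n+2} + (n + 7) a_n = 0.
Thus a_{n+2} = (-n - 7) / ((n+1)(n+2)) * a_n.

Check with a_0 = 3, a_1 = 0 (apply the recurrence for n = 0, 1, 2, 3): a_0 = 3, a_1 = 0, a_2 = -21/2, a_3 = 0, a_4 = 63/8, a_5 = 0.

a_(n+2) = (-n - 7) / ((n+1)(n+2)) * a_n; check: a_0 = 3, a_1 = 0, a_2 = -21/2, a_3 = 0, a_4 = 63/8, a_5 = 0


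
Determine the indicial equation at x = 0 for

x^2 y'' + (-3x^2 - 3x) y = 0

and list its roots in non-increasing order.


Divide by x^2 to reach normal form y'' + P_1(x) y' + P_2(x) y = 0 with P_1(x) = 0 and P_2(x) = -3 - 3/x.
x = 0 is a singular point because the y-coefficient -3 - 3/x has a pole at x = 0.
It is a regular singular point because x P_1(x) = p(x) = 0 and x^2 P_2(x) = q(x) = -3x^2 - 3x are polynomials, hence analytic at x = 0.
p(0) = 0,  q(0) = 0.
Indicial equation: r(r-1) + p(0) r + q(0) = 0, i.e. r^2 + (p(0) - 1) r + q(0) = 0, i.e. r^2 - 1 r = 0.
Discriminant: (-1)^2 - 4(0) = 1, so r = (1 ± 1)/2.
Solving: r_1 = 1, r_2 = 0.

indicial: r^2 - 1 r = 0; roots r_1 = 1, r_2 = 0


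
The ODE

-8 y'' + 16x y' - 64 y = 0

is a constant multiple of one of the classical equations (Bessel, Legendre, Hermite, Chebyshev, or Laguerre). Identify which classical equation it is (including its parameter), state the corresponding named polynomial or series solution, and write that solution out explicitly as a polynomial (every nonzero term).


All three coefficients share the factor -8; dividing through by -8 gives  y'' - 2x y' + 8 y = 0.
This matches the Hermite equation y'' - 2x y' + 2n y = 0 with 2n = 8, so n = 4; the polynomial solution is H_4(x).
With y = sum_k a_k x^k, matching x^k gives (k+2)(k+1) a_{k+2} = 2(k - n) a_k = 2(k - 4) a_k. The right side vanishes at k = 4, so the series with the parity of 4 terminates at degree 4.
Standard normalization: leading coefficient of H_n is 2^n, so a_4 = 2^4 = 16. Work downward with a_k = (k+1)(k+2) a_{k+2} / (2(k - n)):
  a_2 = (3)(4)(16) / (2(2 - 4)) = 192/(-4) = -48
  a_0 = (1)(2)(-48) / (2(0 - 4)) = -96/(-8) = 12
Hence H_4(x) = 16 x^4 - 48 x^2 + 12.

H_4(x); series = 16 x^4 - 48 x^2 + 12


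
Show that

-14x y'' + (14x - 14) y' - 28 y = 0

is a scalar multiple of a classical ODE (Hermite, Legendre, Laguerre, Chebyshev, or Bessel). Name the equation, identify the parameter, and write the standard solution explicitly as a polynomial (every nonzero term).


All three coefficients share the factor -14; dividing through by -14 gives  x y'' + (1 - x) y' + 2 y = 0.
This matches the Laguerre equation x y'' + (1 - x) y' + n y = 0 with n = 2; the polynomial solution is L_2(x).
With y = sum_k a_k x^k, matching x^k gives (k+1)k a_{k+1} + (k+1) a_{k+1} - k a_k + n a_k = 0, i.e. (k+1)^2 a_{k+1} = (k - n) a_k = (k - 2) a_k. The right side vanishes at k = 2, so the series terminates at degree 2.
Standard normalization L_n(0) = 1 gives a_0 = 1. Work upward with a_{k+1} = (k - 2) a_k / (k+1)^2:
  a_1 = (0 - 2)(1) / 1^2 = -2/1 = -2
  a_2 = (1 - 2)(-2) / 2^2 = 2/4 = 1/2
Hence L_2(x) = x^2/2 - 2 x + 1.

L_2(x); series = x^2/2 - 2 x + 1


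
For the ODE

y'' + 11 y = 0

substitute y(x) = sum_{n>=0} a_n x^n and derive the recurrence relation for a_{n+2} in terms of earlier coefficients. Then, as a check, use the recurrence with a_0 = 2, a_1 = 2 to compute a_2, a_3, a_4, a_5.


Substitute y = sum_n a_n x^n into y'' + (const) y = 0.
y''(x) = sum_{n>=0} (n+2)(n+1) a_{n+2} x^n.
The ODE becomes sum_n [(n+2)(n+1) a_{n+2} + 11 a_n] x^n = 0.
Setting each coefficient to zero gives the recurrence:
  (n+2)(n+1) a_{n+2} + 11 a_n = 0,
  a_{n+2} = -11 / ((n+1)(n+2)) a_n.

Check with a_0 = 2, a_1 = 2 (apply the recurrence for n = 0, 1, 2, 3): a_0 = 2, a_1 = 2, a_2 = -11, a_3 = -11/3, a_4 = 121/12, a_5 = 121/60.

a_{n+2} = -11/((n+1)(n+2)) * a_n; check: a_0 = 2, a_1 = 2, a_2 = -11, a_3 = -11/3, a_4 = 121/12, a_5 = 121/60


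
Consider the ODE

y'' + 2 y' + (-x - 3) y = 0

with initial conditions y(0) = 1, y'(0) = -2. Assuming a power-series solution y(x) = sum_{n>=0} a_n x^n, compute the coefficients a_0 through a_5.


Ansatz: y(x) = sum_{n>=0} a_n x^n, so y'(x) = sum_{n>=1} n a_n x^(n-1) and y''(x) = sum_{n>=2} n(n-1) a_n x^(n-2).
Substitute into P(x) y'' + Q(x) y' + R(x) y = 0 with P(x) = 1, Q(x) = 2, R(x) = -x - 3, and match powers of x.
Initial conditions: a_0 = 1, a_1 = -2.
Setting the coefficient of each power of x to zero and solving order by order (substituting the coefficients already found):
  x^0: 2 a_2 + 2 a_1 - 3 a_0 = 0  ->  2 a_2 = -2 a_1 + 3 a_0 = 7  ->  a_2 = 7/2
  x^1: 6 a_3 + 4 a_2 - 3 a_1 - a_0 = 0  ->  6 a_3 = -4 a_2 + 3 a_1 + a_0 = -19  ->  a_3 = -19/6
  x^2: 12 a_4 + 6 a_3 - 3 a_2 - a_1 = 0  ->  12 a_4 = -6 a_3 + 3 a_2 + a_1 = 55/2  ->  a_4 = 55/24
  x^3: 20 a_5 + 8 a_4 - 3 a_3 - a_2 = 0  ->  20 a_5 = -8 a_4 + 3 a_3 + a_2 = -73/3  ->  a_5 = -73/60
Truncated series: y(x) = 1 - 2 x + (7/2) x^2 - (19/6) x^3 + (55/24) x^4 - (73/60) x^5 + O(x^6).

a_0 = 1; a_1 = -2; a_2 = 7/2; a_3 = -19/6; a_4 = 55/24; a_5 = -73/60


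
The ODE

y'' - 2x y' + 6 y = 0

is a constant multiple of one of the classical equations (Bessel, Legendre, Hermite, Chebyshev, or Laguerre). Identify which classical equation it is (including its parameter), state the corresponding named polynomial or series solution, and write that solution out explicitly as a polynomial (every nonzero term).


The equation is already in a standard form:  y'' - 2x y' + 6 y = 0.
This matches the Hermite equation y'' - 2x y' + 2n y = 0 with 2n = 6, so n = 3; the polynomial solution is H_3(x).
With y = sum_k a_k x^k, matching x^k gives (k+2)(k+1) a_{k+2} = 2(k - n) a_k = 2(k - 3) a_k. The right side vanishes at k = 3, so the series with the parity of 3 terminates at degree 3.
Standard normalization: leading coefficient of H_n is 2^n, so a_3 = 2^3 = 8. Work downward with a_k = (k+1)(k+2) a_{k+2} / (2(k - n)):
  a_1 = (2)(3)(8) / (2(1 - 3)) = 48/(-4) = -12
Hence H_3(x) = 8 x^3 - 12 x.

H_3(x); series = 8 x^3 - 12 x


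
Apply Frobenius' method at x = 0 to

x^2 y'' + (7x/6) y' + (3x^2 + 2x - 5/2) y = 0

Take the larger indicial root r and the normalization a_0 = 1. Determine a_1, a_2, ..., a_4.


Write in Frobenius form y'' + (p(x)/x) y' + (q(x)/x^2) y = 0:
  p(x) = 7/6,  q(x) = 3x^2 + 2x - 5/2.
Indicial equation: r(r-1) + (7/6) r + (-5/2) = 0 -> roots r_1 = 3/2, r_2 = -5/3.
Take r = r_1 = 3/2. Let y(x) = x^r sum_{n>=0} a_n x^n with a_0 = 1.
Substitute y = x^r sum a_n x^n and match x^{r+n}. The recurrence is
  D(n) a_n + 2 a_{n-1} + 3 a_{n-2} = 0,  where D(n) = (r+n)(r+n-1) + (7/6)(r+n) + (-5/2).
  a_n = [-2 a_{n-1} - 3 a_{n-2}] / D(n).
Since the indicial polynomial factors as (r - r_1)(r - r_2), D(n) = (r_1 + n - r_1)(r_1 + n - r_2) = n(n + 19/6).
Evaluating step by step (a_0 = 1):
  n = 1: D(1) = 1(1 + 19/6) = 25/6; numerator = -2(1) = -2; a_1 = (-2)/(25/6) = -12/25
  n = 2: D(2) = 2(2 + 19/6) = 31/3; numerator = -2(-12/25) - 3(1) = -51/25; a_2 = (-51/25)/(31/3) = -153/775
  n = 3: D(3) = 3(3 + 19/6) = 37/2; numerator = -2(-153/775) - 3(-12/25) = 1422/775; a_3 = (1422/775)/(37/2) = 2844/28675
  n = 4: D(4) = 4(4 + 19/6) = 86/3; numerator = -2(2844/28675) - 3(-153/775) = 2259/5735; a_4 = (2259/5735)/(86/3) = 6777/493210

r = 3/2; a_0 = 1; a_1 = -12/25; a_2 = -153/775; a_3 = 2844/28675; a_4 = 6777/493210


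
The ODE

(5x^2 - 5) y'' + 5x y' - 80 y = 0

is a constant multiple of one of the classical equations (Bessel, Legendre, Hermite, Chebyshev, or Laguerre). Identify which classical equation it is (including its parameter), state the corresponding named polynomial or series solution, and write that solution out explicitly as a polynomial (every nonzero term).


All three coefficients share the factor -5; dividing through by -5 gives  (1 - x^2) y'' - x y' + 16 y = 0.
This matches the Chebyshev equation (1 - x^2) y'' - x y' + n^2 y = 0 (note the -x y' term, not -2x y') with n^2 = 16, so n = 4; the polynomial solution is T_4(x).
With y = sum_k a_k x^k, matching x^k gives (k+2)(k+1) a_{k+2} = (k^2 - n^2) a_k = (k - 4)(k + 4) a_k. The right side vanishes at k = 4, so the series with the parity of 4 terminates at degree 4.
Standard normalization: leading coefficient of T_n is 2^(n-1), so a_4 = 2^3 = 8. Work downward with a_k = (k+1)(k+2) a_{k+2} / ((k - 4)(k + 4)):
  a_2 = (3)(4)(8) / ((2 - 4)(2 + 4)) = 96/(-12) = -8
  a_0 = (1)(2)(-8) / ((0 - 4)(0 + 4)) = -16/(-16) = 1
Hence T_4(x) = 8 x^4 - 8 x^2 + 1.

T_4(x); series = 8 x^4 - 8 x^2 + 1


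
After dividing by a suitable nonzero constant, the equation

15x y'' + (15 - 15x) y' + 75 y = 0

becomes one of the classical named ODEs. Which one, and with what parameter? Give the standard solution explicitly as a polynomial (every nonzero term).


All three coefficients share the factor 15; dividing through by 15 gives  x y'' + (1 - x) y' + 5 y = 0.
This matches the Laguerre equation x y'' + (1 - x) y' + n y = 0 with n = 5; the polynomial solution is L_5(x).
With y = sum_k a_k x^k, matching x^k gives (k+1)k a_{k+1} + (k+1) a_{k+1} - k a_k + n a_k = 0, i.e. (k+1)^2 a_{k+1} = (k - n) a_k = (k - 5) a_k. The right side vanishes at k = 5, so the series terminates at degree 5.
Standard normalization L_n(0) = 1 gives a_0 = 1. Work upward with a_{k+1} = (k - 5) a_k / (k+1)^2:
  a_1 = (0 - 5)(1) / 1^2 = -5/1 = -5
  a_2 = (1 - 5)(-5) / 2^2 = 20/4 = 5
  a_3 = (2 - 5)(5) / 3^2 = -15/9 = -5/3
  a_4 = (3 - 5)(-5/3) / 4^2 = (10/3)/16 = 5/24
  a_5 = (4 - 5)(5/24) / 5^2 = (-5/24)/25 = -1/120
Hence L_5(x) = -x^5/120 + 5 x^4/24 - 5 x^3/3 + 5 x^2 - 5 x + 1.

L_5(x); series = -x^5/120 + 5 x^4/24 - 5 x^3/3 + 5 x^2 - 5 x + 1


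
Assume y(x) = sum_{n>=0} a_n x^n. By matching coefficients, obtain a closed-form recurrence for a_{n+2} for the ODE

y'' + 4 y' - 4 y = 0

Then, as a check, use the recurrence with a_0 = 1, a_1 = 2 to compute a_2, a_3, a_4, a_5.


Substitute y = sum_n a_n x^n.
y''(x) has coefficient (n+2)(n+1) a_{n+2} at x^n;
4 y'(x) has coefficient 4 (n+1) a_{n+1} at x^n;
-4 y(x) has coefficient -4 a_n at x^n.
Matching x^n: (n+2)(n+1) a_{n+2} + 4 (n+1) a_{n+1} - 4 a_n = 0.
Thus a_{n+2} = [-4 (n+1) a_{n+1} + 4 a_n] / ((n+1)(n+2)).

Check with a_0 = 1, a_1 = 2 (apply the recurrence for n = 0, 1, 2, 3): a_0 = 1, a_1 = 2, a_2 = -2, a_3 = 4, a_4 = -14/3, a_5 = 68/15.

a_(n+2) = [-4 (n+1) a_(n+1) + 4 a_n] / ((n+1)(n+2)); check: a_0 = 1, a_1 = 2, a_2 = -2, a_3 = 4, a_4 = -14/3, a_5 = 68/15


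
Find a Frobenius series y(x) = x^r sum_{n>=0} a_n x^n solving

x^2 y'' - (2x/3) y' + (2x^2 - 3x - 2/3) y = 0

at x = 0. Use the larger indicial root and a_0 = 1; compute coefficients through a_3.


Write in Frobenius form y'' + (p(x)/x) y' + (q(x)/x^2) y = 0:
  p(x) = -2/3,  q(x) = 2x^2 - 3x - 2/3.
Indicial equation: r(r-1) + (-2/3) r + (-2/3) = 0 -> roots r_1 = 2, r_2 = -1/3.
Take r = r_1 = 2. Let y(x) = x^r sum_{n>=0} a_n x^n with a_0 = 1.
Substitute y = x^r sum a_n x^n and match x^{r+n}. The recurrence is
  D(n) a_n - 3 a_{n-1} + 2 a_{n-2} = 0,  where D(n) = (r+n)(r+n-1) + (-2/3)(r+n) + (-2/3).
  a_n = [3 a_{n-1} - 2 a_{n-2}] / D(n).
Since the indicial polynomial factors as (r - r_1)(r - r_2), D(n) = (r_1 + n - r_1)(r_1 + n - r_2) = n(n + 7/3).
Evaluating step by step (a_0 = 1):
  n = 1: D(1) = 1(1 + 7/3) = 10/3; numerator = 3(1) = 3; a_1 = (3)/(10/3) = 9/10
  n = 2: D(2) = 2(2 + 7/3) = 26/3; numerator = 3(9/10) - 2(1) = 7/10; a_2 = (7/10)/(26/3) = 21/260
  n = 3: D(3) = 3(3 + 7/3) = 16; numerator = 3(21/260) - 2(9/10) = -81/52; a_3 = (-81/52)/(16) = -81/832

r = 2; a_0 = 1; a_1 = 9/10; a_2 = 21/260; a_3 = -81/832


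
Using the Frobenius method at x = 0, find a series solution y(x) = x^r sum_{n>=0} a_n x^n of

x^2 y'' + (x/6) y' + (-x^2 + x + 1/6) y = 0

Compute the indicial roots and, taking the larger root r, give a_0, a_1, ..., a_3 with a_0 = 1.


Write in Frobenius form y'' + (p(x)/x) y' + (q(x)/x^2) y = 0:
  p(x) = 1/6,  q(x) = -x^2 + x + 1/6.
Indicial equation: r(r-1) + (1/6) r + (1/6) = 0 -> roots r_1 = 1/2, r_2 = 1/3.
Take r = r_1 = 1/2. Let y(x) = x^r sum_{n>=0} a_n x^n with a_0 = 1.
Substitute y = x^r sum a_n x^n and match x^{r+n}. The recurrence is
  D(n) a_n + 1 a_{n-1} - 1 a_{n-2} = 0,  where D(n) = (r+n)(r+n-1) + (1/6)(r+n) + (1/6).
  a_n = [-1 a_{n-1} + 1 a_{n-2}] / D(n).
Since the indicial polynomial factors as (r - r_1)(r - r_2), D(n) = (r_1 + n - r_1)(r_1 + n - r_2) = n(n + 1/6).
Evaluating step by step (a_0 = 1):
  n = 1: D(1) = 1(1 + 1/6) = 7/6; numerator = -1(1) = -1; a_1 = (-1)/(7/6) = -6/7
  n = 2: D(2) = 2(2 + 1/6) = 13/3; numerator = -1(-6/7) + 1(1) = 13/7; a_2 = (13/7)/(13/3) = 3/7
  n = 3: D(3) = 3(3 + 1/6) = 19/2; numerator = -1(3/7) + 1(-6/7) = -9/7; a_3 = (-9/7)/(19/2) = -18/133

r = 1/2; a_0 = 1; a_1 = -6/7; a_2 = 3/7; a_3 = -18/133


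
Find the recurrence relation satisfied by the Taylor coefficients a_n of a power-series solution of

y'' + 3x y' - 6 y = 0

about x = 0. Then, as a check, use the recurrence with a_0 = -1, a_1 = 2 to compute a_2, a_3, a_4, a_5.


Substitute y = sum_n a_n x^n.
y''(x) has coefficient (n+2)(n+1) a_{n+2} at x^n;
3 x y'(x) has coefficient 3 n a_n at x^n (shift);
-6 y(x) has coefficient -6 a_n at x^n.
Matching x^n: (n+2)(n+1) a_{n+2} + (3n - 6) a_n = 0.
Thus a_{n+2} = (-3n + 6) / ((n+1)(n+2)) * a_n.

Check with a_0 = -1, a_1 = 2 (apply the recurrence for n = 0, 1, 2, 3): a_0 = -1, a_1 = 2, a_2 = -3, a_3 = 1, a_4 = 0, a_5 = -3/20.

a_(n+2) = (-3n + 6) / ((n+1)(n+2)) * a_n; check: a_0 = -1, a_1 = 2, a_2 = -3, a_3 = 1, a_4 = 0, a_5 = -3/20


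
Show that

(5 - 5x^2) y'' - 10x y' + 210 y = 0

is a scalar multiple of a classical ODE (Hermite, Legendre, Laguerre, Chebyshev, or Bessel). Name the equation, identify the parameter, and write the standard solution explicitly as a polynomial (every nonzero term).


All three coefficients share the factor 5; dividing through by 5 gives  (1 - x^2) y'' - 2x y' + 42 y = 0.
This matches the Legendre equation (1 - x^2) y'' - 2x y' + n(n+1) y = 0 (note the -2x y' term) with n(n+1) = 42, so n = 6; the polynomial solution is P_6(x).
With y = sum_k a_k x^k, matching x^k gives (k+2)(k+1) a_{k+2} = [k(k+1) - n(n+1)] a_k = (k - 6)(k + 7) a_k. The right side vanishes at k = 6, so the series with the parity of 6 terminates at degree 6.
Standard normalization (P_n(1) = 1): leading coefficient (2n)!/(2^n (n!)^2) = 479001600/(64*518400) = 231/16, so a_6 = 231/16. Work downward with a_k = (k+1)(k+2) a_{k+2} / ((k - 6)(k + 7)):
  a_4 = (5)(6)(231/16) / ((4 - 6)(4 + 7)) = (3465/8)/(-22) = -315/16
  a_2 = (3)(4)(-315/16) / ((2 - 6)(2 + 7)) = (-945/4)/(-36) = 105/16
  a_0 = (1)(2)(105/16) / ((0 - 6)(0 + 7)) = (105/8)/(-42) = -5/16
Hence P_6(x) = 231 x^6/16 - 315 x^4/16 + 105 x^2/16 - 5/16.

P_6(x); series = 231 x^6/16 - 315 x^4/16 + 105 x^2/16 - 5/16


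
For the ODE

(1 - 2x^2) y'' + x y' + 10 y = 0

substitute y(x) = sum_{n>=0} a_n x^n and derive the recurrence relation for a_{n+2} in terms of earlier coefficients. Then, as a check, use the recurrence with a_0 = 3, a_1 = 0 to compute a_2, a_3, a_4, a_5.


Substitute y = sum_n a_n x^n.
(1 - 2 x^2) y'' contributes (n+2)(n+1) a_{n+2} - 2 n(n-1) a_n at x^n.
x y'(x) contributes n a_n at x^n.
10 y(x) contributes 10 a_n at x^n.
Matching x^n: (n+2)(n+1) a_{n+2} + (-2 n(n-1) + n + 10) a_n = 0.
Thus a_{n+2} = (2 n(n-1) - n - 10) / ((n+1)(n+2)) * a_n.

Check with a_0 = 3, a_1 = 0 (apply the recurrence for n = 0, 1, 2, 3): a_0 = 3, a_1 = 0, a_2 = -15, a_3 = 0, a_4 = 10, a_5 = 0.

a_(n+2) = (2 n(n-1) - n - 10) / ((n+1)(n+2)) * a_n; check: a_0 = 3, a_1 = 0, a_2 = -15, a_3 = 0, a_4 = 10, a_5 = 0


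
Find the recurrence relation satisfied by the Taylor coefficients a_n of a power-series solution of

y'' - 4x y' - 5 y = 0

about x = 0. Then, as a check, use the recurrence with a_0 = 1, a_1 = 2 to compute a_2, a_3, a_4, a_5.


Substitute y = sum_n a_n x^n.
y''(x) has coefficient (n+2)(n+1) a_{n+2} at x^n;
-4 x y'(x) has coefficient -4 n a_n at x^n (shift);
-5 y(x) has coefficient -5 a_n at x^n.
Matching x^n: (n+2)(n+1) a_{n+2} + (-4n - 5) a_n = 0.
Thus a_{n+2} = (4n + 5) / ((n+1)(n+2)) * a_n.

Check with a_0 = 1, a_1 = 2 (apply the recurrence for n = 0, 1, 2, 3): a_0 = 1, a_1 = 2, a_2 = 5/2, a_3 = 3, a_4 = 65/24, a_5 = 51/20.

a_(n+2) = (4n + 5) / ((n+1)(n+2)) * a_n; check: a_0 = 1, a_1 = 2, a_2 = 5/2, a_3 = 3, a_4 = 65/24, a_5 = 51/20


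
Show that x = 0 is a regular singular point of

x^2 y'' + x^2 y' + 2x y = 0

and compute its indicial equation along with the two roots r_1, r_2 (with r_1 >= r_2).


Divide by x^2 to reach normal form y'' + P_1(x) y' + P_2(x) y = 0 with P_1(x) = 1 and P_2(x) = 2/x.
x = 0 is a singular point because the y-coefficient 2/x has a pole at x = 0.
It is a regular singular point because x P_1(x) = p(x) = x and x^2 P_2(x) = q(x) = 2x are polynomials, hence analytic at x = 0.
p(0) = 0,  q(0) = 0.
Indicial equation: r(r-1) + p(0) r + q(0) = 0, i.e. r^2 + (p(0) - 1) r + q(0) = 0, i.e. r^2 - 1 r = 0.
Discriminant: (-1)^2 - 4(0) = 1, so r = (1 ± 1)/2.
Solving: r_1 = 1, r_2 = 0.

indicial: r^2 - 1 r = 0; roots r_1 = 1, r_2 = 0


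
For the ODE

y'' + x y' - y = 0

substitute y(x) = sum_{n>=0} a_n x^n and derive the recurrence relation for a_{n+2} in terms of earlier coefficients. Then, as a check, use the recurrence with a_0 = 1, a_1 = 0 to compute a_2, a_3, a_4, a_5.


Substitute y = sum_n a_n x^n.
y''(x) has coefficient (n+2)(n+1) a_{n+2} at x^n;
x y'(x) has coefficient n a_n at x^n (shift);
-y(x) has coefficient -1 a_n at x^n.
Matching x^n: (n+2)(n+1) a_{n+2} + (n - 1) a_n = 0.
Thus a_{n+2} = (-n + 1) / ((n+1)(n+2)) * a_n.

Check with a_0 = 1, a_1 = 0 (apply the recurrence for n = 0, 1, 2, 3): a_0 = 1, a_1 = 0, a_2 = 1/2, a_3 = 0, a_4 = -1/24, a_5 = 0.

a_(n+2) = (-n + 1) / ((n+1)(n+2)) * a_n; check: a_0 = 1, a_1 = 0, a_2 = 1/2, a_3 = 0, a_4 = -1/24, a_5 = 0


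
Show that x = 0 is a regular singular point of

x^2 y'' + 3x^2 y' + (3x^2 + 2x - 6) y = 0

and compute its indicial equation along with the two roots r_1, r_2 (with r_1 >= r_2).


Divide by x^2 to reach normal form y'' + P_1(x) y' + P_2(x) y = 0 with P_1(x) = 3 and P_2(x) = 3 + 2/x - 6/x^2.
x = 0 is a singular point because the y-coefficient 3 + 2/x - 6/x^2 has a pole at x = 0.
It is a regular singular point because x P_1(x) = p(x) = 3x and x^2 P_2(x) = q(x) = 3x^2 + 2x - 6 are polynomials, hence analytic at x = 0.
p(0) = 0,  q(0) = -6.
Indicial equation: r(r-1) + p(0) r + q(0) = 0, i.e. r^2 + (p(0) - 1) r + q(0) = 0, i.e. r^2 - 1 r - 6 = 0.
Discriminant: (-1)^2 - 4(-6) = 25, so r = (1 ± 5)/2.
Solving: r_1 = 3, r_2 = -2.

indicial: r^2 - 1 r - 6 = 0; roots r_1 = 3, r_2 = -2


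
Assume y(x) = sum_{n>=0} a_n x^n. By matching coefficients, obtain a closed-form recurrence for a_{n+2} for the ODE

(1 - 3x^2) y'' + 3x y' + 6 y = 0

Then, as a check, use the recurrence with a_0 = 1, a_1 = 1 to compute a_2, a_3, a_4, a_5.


Substitute y = sum_n a_n x^n.
(1 - 3 x^2) y'' contributes (n+2)(n+1) a_{n+2} - 3 n(n-1) a_n at x^n.
3 x y'(x) contributes 3 n a_n at x^n.
6 y(x) contributes 6 a_n at x^n.
Matching x^n: (n+2)(n+1) a_{n+2} + (-3 n(n-1) + 3 n + 6) a_n = 0.
Thus a_{n+2} = (3 n(n-1) - 3 n - 6) / ((n+1)(n+2)) * a_n.

Check with a_0 = 1, a_1 = 1 (apply the recurrence for n = 0, 1, 2, 3): a_0 = 1, a_1 = 1, a_2 = -3, a_3 = -3/2, a_4 = 3/2, a_5 = -9/40.

a_(n+2) = (3 n(n-1) - 3 n - 6) / ((n+1)(n+2)) * a_n; check: a_0 = 1, a_1 = 1, a_2 = -3, a_3 = -3/2, a_4 = 3/2, a_5 = -9/40


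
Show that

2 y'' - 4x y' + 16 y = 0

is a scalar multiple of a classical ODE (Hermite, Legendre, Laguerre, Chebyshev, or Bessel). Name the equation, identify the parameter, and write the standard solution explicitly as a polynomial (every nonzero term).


All three coefficients share the factor 2; dividing through by 2 gives  y'' - 2x y' + 8 y = 0.
This matches the Hermite equation y'' - 2x y' + 2n y = 0 with 2n = 8, so n = 4; the polynomial solution is H_4(x).
With y = sum_k a_k x^k, matching x^k gives (k+2)(k+1) a_{k+2} = 2(k - n) a_k = 2(k - 4) a_k. The right side vanishes at k = 4, so the series with the parity of 4 terminates at degree 4.
Standard normalization: leading coefficient of H_n is 2^n, so a_4 = 2^4 = 16. Work downward with a_k = (k+1)(k+2) a_{k+2} / (2(k - n)):
  a_2 = (3)(4)(16) / (2(2 - 4)) = 192/(-4) = -48
  a_0 = (1)(2)(-48) / (2(0 - 4)) = -96/(-8) = 12
Hence H_4(x) = 16 x^4 - 48 x^2 + 12.

H_4(x); series = 16 x^4 - 48 x^2 + 12


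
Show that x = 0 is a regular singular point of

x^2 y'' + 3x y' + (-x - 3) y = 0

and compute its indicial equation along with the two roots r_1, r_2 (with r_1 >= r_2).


Divide by x^2 to reach normal form y'' + P_1(x) y' + P_2(x) y = 0 with P_1(x) = 3/x and P_2(x) = -1/x - 3/x^2.
x = 0 is a singular point because the y'-coefficient 3/x has a pole at x = 0 and the y-coefficient -1/x - 3/x^2 has a pole at x = 0.
It is a regular singular point because x P_1(x) = p(x) = 3 and x^2 P_2(x) = q(x) = -x - 3 are polynomials, hence analytic at x = 0.
p(0) = 3,  q(0) = -3.
Indicial equation: r(r-1) + p(0) r + q(0) = 0, i.e. r^2 + (p(0) - 1) r + q(0) = 0, i.e. r^2 + 2 r - 3 = 0.
Discriminant: (2)^2 - 4(-3) = 16, so r = (-2 ± 4)/2.
Solving: r_1 = 1, r_2 = -3.

indicial: r^2 + 2 r - 3 = 0; roots r_1 = 1, r_2 = -3


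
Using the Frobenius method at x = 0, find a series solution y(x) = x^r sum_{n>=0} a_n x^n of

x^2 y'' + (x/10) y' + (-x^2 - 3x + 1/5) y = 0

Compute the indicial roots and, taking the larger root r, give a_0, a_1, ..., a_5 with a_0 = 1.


Write in Frobenius form y'' + (p(x)/x) y' + (q(x)/x^2) y = 0:
  p(x) = 1/10,  q(x) = -x^2 - 3x + 1/5.
Indicial equation: r(r-1) + (1/10) r + (1/5) = 0 -> roots r_1 = 1/2, r_2 = 2/5.
Take r = r_1 = 1/2. Let y(x) = x^r sum_{n>=0} a_n x^n with a_0 = 1.
Substitute y = x^r sum a_n x^n and match x^{r+n}. The recurrence is
  D(n) a_n - 3 a_{n-1} - 1 a_{n-2} = 0,  where D(n) = (r+n)(r+n-1) + (1/10)(r+n) + (1/5).
  a_n = [3 a_{n-1} + 1 a_{n-2}] / D(n).
Since the indicial polynomial factors as (r - r_1)(r - r_2), D(n) = (r_1 + n - r_1)(r_1 + n - r_2) = n(n + 1/10).
Evaluating step by step (a_0 = 1):
  n = 1: D(1) = 1(1 + 1/10) = 11/10; numerator = 3(1) = 3; a_1 = (3)/(11/10) = 30/11
  n = 2: D(2) = 2(2 + 1/10) = 21/5; numerator = 3(30/11) + 1(1) = 101/11; a_2 = (101/11)/(21/5) = 505/231
  n = 3: D(3) = 3(3 + 1/10) = 93/10; numerator = 3(505/231) + 1(30/11) = 65/7; a_3 = (65/7)/(93/10) = 650/651
  n = 4: D(4) = 4(4 + 1/10) = 82/5; numerator = 3(650/651) + 1(505/231) = 37105/7161; a_4 = (37105/7161)/(82/5) = 4525/14322
  n = 5: D(5) = 5(5 + 1/10) = 51/2; numerator = 3(4525/14322) + 1(650/651) = 27875/14322; a_5 = (27875/14322)/(51/2) = 27875/365211

r = 1/2; a_0 = 1; a_1 = 30/11; a_2 = 505/231; a_3 = 650/651; a_4 = 4525/14322; a_5 = 27875/365211


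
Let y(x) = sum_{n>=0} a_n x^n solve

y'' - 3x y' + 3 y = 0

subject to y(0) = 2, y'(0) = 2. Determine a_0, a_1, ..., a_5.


Ansatz: y(x) = sum_{n>=0} a_n x^n, so y'(x) = sum_{n>=1} n a_n x^(n-1) and y''(x) = sum_{n>=2} n(n-1) a_n x^(n-2).
Substitute into P(x) y'' + Q(x) y' + R(x) y = 0 with P(x) = 1, Q(x) = -3x, R(x) = 3, and match powers of x.
Initial conditions: a_0 = 2, a_1 = 2.
Setting the coefficient of each power of x to zero and solving order by order (substituting the coefficients already found):
  x^0: 2 a_2 + 3 a_0 = 0  ->  2 a_2 = -3 a_0 = -6  ->  a_2 = -3
  x^1: 6 a_3 = 0  ->  a_3 = 0
  x^2: 12 a_4 - 3 a_2 = 0  ->  12 a_4 = 3 a_2 = -9  ->  a_4 = -3/4
  x^3: 20 a_5 - 6 a_3 = 0  ->  20 a_5 = 6 a_3 = 0  ->  a_5 = 0
Truncated series: y(x) = 2 + 2 x - 3 x^2 - (3/4) x^4 + O(x^6).

a_0 = 2; a_1 = 2; a_2 = -3; a_3 = 0; a_4 = -3/4; a_5 = 0


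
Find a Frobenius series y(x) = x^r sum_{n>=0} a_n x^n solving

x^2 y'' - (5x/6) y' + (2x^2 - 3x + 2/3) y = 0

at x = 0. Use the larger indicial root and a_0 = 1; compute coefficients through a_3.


Write in Frobenius form y'' + (p(x)/x) y' + (q(x)/x^2) y = 0:
  p(x) = -5/6,  q(x) = 2x^2 - 3x + 2/3.
Indicial equation: r(r-1) + (-5/6) r + (2/3) = 0 -> roots r_1 = 4/3, r_2 = 1/2.
Take r = r_1 = 4/3. Let y(x) = x^r sum_{n>=0} a_n x^n with a_0 = 1.
Substitute y = x^r sum a_n x^n and match x^{r+n}. The recurrence is
  D(n) a_n - 3 a_{n-1} + 2 a_{n-2} = 0,  where D(n) = (r+n)(r+n-1) + (-5/6)(r+n) + (2/3).
  a_n = [3 a_{n-1} - 2 a_{n-2}] / D(n).
Since the indicial polynomial factors as (r - r_1)(r - r_2), D(n) = (r_1 + n - r_1)(r_1 + n - r_2) = n(n + 5/6).
Evaluating step by step (a_0 = 1):
  n = 1: D(1) = 1(1 + 5/6) = 11/6; numerator = 3(1) = 3; a_1 = (3)/(11/6) = 18/11
  n = 2: D(2) = 2(2 + 5/6) = 17/3; numerator = 3(18/11) - 2(1) = 32/11; a_2 = (32/11)/(17/3) = 96/187
  n = 3: D(3) = 3(3 + 5/6) = 23/2; numerator = 3(96/187) - 2(18/11) = -324/187; a_3 = (-324/187)/(23/2) = -648/4301

r = 4/3; a_0 = 1; a_1 = 18/11; a_2 = 96/187; a_3 = -648/4301


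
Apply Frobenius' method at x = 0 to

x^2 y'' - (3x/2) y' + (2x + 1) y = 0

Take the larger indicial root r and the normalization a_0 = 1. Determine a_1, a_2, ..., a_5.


Write in Frobenius form y'' + (p(x)/x) y' + (q(x)/x^2) y = 0:
  p(x) = -3/2,  q(x) = 2x + 1.
Indicial equation: r(r-1) + (-3/2) r + (1) = 0 -> roots r_1 = 2, r_2 = 1/2.
Take r = r_1 = 2. Let y(x) = x^r sum_{n>=0} a_n x^n with a_0 = 1.
Substitute y = x^r sum a_n x^n and match x^{r+n}. The recurrence is
  D(n) a_n + 2 a_{n-1} = 0,  where D(n) = (r+n)(r+n-1) + (-3/2)(r+n) + (1).
  a_n = -2 / D(n) * a_{n-1}.
Since the indicial polynomial factors as (r - r_1)(r - r_2), D(n) = (r_1 + n - r_1)(r_1 + n - r_2) = n(n + 3/2).
Evaluating step by step (a_0 = 1):
  n = 1: D(1) = 1(1 + 3/2) = 5/2; numerator = -2(1) = -2; a_1 = (-2)/(5/2) = -4/5
  n = 2: D(2) = 2(2 + 3/2) = 7; numerator = -2(-4/5) = 8/5; a_2 = (8/5)/(7) = 8/35
  n = 3: D(3) = 3(3 + 3/2) = 27/2; numerator = -2(8/35) = -16/35; a_3 = (-16/35)/(27/2) = -32/945
  n = 4: D(4) = 4(4 + 3/2) = 22; numerator = -2(-32/945) = 64/945; a_4 = (64/945)/(22) = 32/10395
  n = 5: D(5) = 5(5 + 3/2) = 65/2; numerator = -2(32/10395) = -64/10395; a_5 = (-64/10395)/(65/2) = -128/675675

r = 2; a_0 = 1; a_1 = -4/5; a_2 = 8/35; a_3 = -32/945; a_4 = 32/10395; a_5 = -128/675675


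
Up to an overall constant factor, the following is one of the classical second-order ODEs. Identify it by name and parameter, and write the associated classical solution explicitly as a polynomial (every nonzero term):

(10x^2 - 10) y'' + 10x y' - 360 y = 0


All three coefficients share the factor -10; dividing through by -10 gives  (1 - x^2) y'' - x y' + 36 y = 0.
This matches the Chebyshev equation (1 - x^2) y'' - x y' + n^2 y = 0 (note the -x y' term, not -2x y') with n^2 = 36, so n = 6; the polynomial solution is T_6(x).
With y = sum_k a_k x^k, matching x^k gives (k+2)(k+1) a_{k+2} = (k^2 - n^2) a_k = (k - 6)(k + 6) a_k. The right side vanishes at k = 6, so the series with the parity of 6 terminates at degree 6.
Standard normalization: leading coefficient of T_n is 2^(n-1), so a_6 = 2^5 = 32. Work downward with a_k = (k+1)(k+2) a_{k+2} / ((k - 6)(k + 6)):
  a_4 = (5)(6)(32) / ((4 - 6)(4 + 6)) = 960/(-20) = -48
  a_2 = (3)(4)(-48) / ((2 - 6)(2 + 6)) = -576/(-32) = 18
  a_0 = (1)(2)(18) / ((0 - 6)(0 + 6)) = 36/(-36) = -1
Hence T_6(x) = 32 x^6 - 48 x^4 + 18 x^2 - 1.

T_6(x); series = 32 x^6 - 48 x^4 + 18 x^2 - 1


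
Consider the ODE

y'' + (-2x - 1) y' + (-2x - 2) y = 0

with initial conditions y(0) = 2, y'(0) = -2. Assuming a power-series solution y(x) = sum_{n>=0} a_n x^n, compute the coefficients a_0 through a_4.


Ansatz: y(x) = sum_{n>=0} a_n x^n, so y'(x) = sum_{n>=1} n a_n x^(n-1) and y''(x) = sum_{n>=2} n(n-1) a_n x^(n-2).
Substitute into P(x) y'' + Q(x) y' + R(x) y = 0 with P(x) = 1, Q(x) = -2x - 1, R(x) = -2x - 2, and match powers of x.
Initial conditions: a_0 = 2, a_1 = -2.
Setting the coefficient of each power of x to zero and solving order by order (substituting the coefficients already found):
  x^0: 2 a_2 - a_1 - 2 a_0 = 0  ->  2 a_2 = a_1 + 2 a_0 = 2  ->  a_2 = 1
  x^1: 6 a_3 - 2 a_2 - 4 a_1 - 2 a_0 = 0  ->  6 a_3 = 2 a_2 + 4 a_1 + 2 a_0 = -2  ->  a_3 = -1/3
  x^2: 12 a_4 - 3 a_3 - 6 a_2 - 2 a_1 = 0  ->  12 a_4 = 3 a_3 + 6 a_2 + 2 a_1 = 1  ->  a_4 = 1/12
Truncated series: y(x) = 2 - 2 x + x^2 - (1/3) x^3 + (1/12) x^4 + O(x^5).

a_0 = 2; a_1 = -2; a_2 = 1; a_3 = -1/3; a_4 = 1/12


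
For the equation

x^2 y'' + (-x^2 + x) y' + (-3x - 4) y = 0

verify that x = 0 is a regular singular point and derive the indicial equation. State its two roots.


Divide by x^2 to reach normal form y'' + P_1(x) y' + P_2(x) y = 0 with P_1(x) = -1 + 1/x and P_2(x) = -3/x - 4/x^2.
x = 0 is a singular point because the y'-coefficient -1 + 1/x has a pole at x = 0 and the y-coefficient -3/x - 4/x^2 has a pole at x = 0.
It is a regular singular point because x P_1(x) = p(x) = 1 - x and x^2 P_2(x) = q(x) = -3x - 4 are polynomials, hence analytic at x = 0.
p(0) = 1,  q(0) = -4.
Indicial equation: r(r-1) + p(0) r + q(0) = 0, i.e. r^2 + (p(0) - 1) r + q(0) = 0, i.e. r^2 - 4 = 0.
Discriminant: (0)^2 - 4(-4) = 16, so r = (0 ± 4)/2.
Solving: r_1 = 2, r_2 = -2.

indicial: r^2 - 4 = 0; roots r_1 = 2, r_2 = -2


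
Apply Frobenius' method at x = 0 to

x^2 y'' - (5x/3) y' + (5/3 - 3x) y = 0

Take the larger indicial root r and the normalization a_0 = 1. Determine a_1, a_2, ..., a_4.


Write in Frobenius form y'' + (p(x)/x) y' + (q(x)/x^2) y = 0:
  p(x) = -5/3,  q(x) = 5/3 - 3x.
Indicial equation: r(r-1) + (-5/3) r + (5/3) = 0 -> roots r_1 = 5/3, r_2 = 1.
Take r = r_1 = 5/3. Let y(x) = x^r sum_{n>=0} a_n x^n with a_0 = 1.
Substitute y = x^r sum a_n x^n and match x^{r+n}. The recurrence is
  D(n) a_n - 3 a_{n-1} = 0,  where D(n) = (r+n)(r+n-1) + (-5/3)(r+n) + (5/3).
  a_n = 3 / D(n) * a_{n-1}.
Since the indicial polynomial factors as (r - r_1)(r - r_2), D(n) = (r_1 + n - r_1)(r_1 + n - r_2) = n(n + 2/3).
Evaluating step by step (a_0 = 1):
  n = 1: D(1) = 1(1 + 2/3) = 5/3; numerator = 3(1) = 3; a_1 = (3)/(5/3) = 9/5
  n = 2: D(2) = 2(2 + 2/3) = 16/3; numerator = 3(9/5) = 27/5; a_2 = (27/5)/(16/3) = 81/80
  n = 3: D(3) = 3(3 + 2/3) = 11; numerator = 3(81/80) = 243/80; a_3 = (243/80)/(11) = 243/880
  n = 4: D(4) = 4(4 + 2/3) = 56/3; numerator = 3(243/880) = 729/880; a_4 = (729/880)/(56/3) = 2187/49280

r = 5/3; a_0 = 1; a_1 = 9/5; a_2 = 81/80; a_3 = 243/880; a_4 = 2187/49280


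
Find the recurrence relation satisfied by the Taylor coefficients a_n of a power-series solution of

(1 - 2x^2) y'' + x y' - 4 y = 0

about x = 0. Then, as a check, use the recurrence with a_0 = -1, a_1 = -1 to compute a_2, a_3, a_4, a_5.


Substitute y = sum_n a_n x^n.
(1 - 2 x^2) y'' contributes (n+2)(n+1) a_{n+2} - 2 n(n-1) a_n at x^n.
x y'(x) contributes n a_n at x^n.
-4 y(x) contributes -4 a_n at x^n.
Matching x^n: (n+2)(n+1) a_{n+2} + (-2 n(n-1) + n - 4) a_n = 0.
Thus a_{n+2} = (2 n(n-1) - n + 4) / ((n+1)(n+2)) * a_n.

Check with a_0 = -1, a_1 = -1 (apply the recurrence for n = 0, 1, 2, 3): a_0 = -1, a_1 = -1, a_2 = -2, a_3 = -1/2, a_4 = -1, a_5 = -13/40.

a_(n+2) = (2 n(n-1) - n + 4) / ((n+1)(n+2)) * a_n; check: a_0 = -1, a_1 = -1, a_2 = -2, a_3 = -1/2, a_4 = -1, a_5 = -13/40


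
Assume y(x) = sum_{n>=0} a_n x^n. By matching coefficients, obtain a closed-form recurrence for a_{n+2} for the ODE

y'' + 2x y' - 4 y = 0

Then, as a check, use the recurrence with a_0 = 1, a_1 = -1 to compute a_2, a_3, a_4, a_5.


Substitute y = sum_n a_n x^n.
y''(x) has coefficient (n+2)(n+1) a_{n+2} at x^n;
2 x y'(x) has coefficient 2 n a_n at x^n (shift);
-4 y(x) has coefficient -4 a_n at x^n.
Matching x^n: (n+2)(n+1) a_{n+2} + (2n - 4) a_n = 0.
Thus a_{n+2} = (-2n + 4) / ((n+1)(n+2)) * a_n.

Check with a_0 = 1, a_1 = -1 (apply the recurrence for n = 0, 1, 2, 3): a_0 = 1, a_1 = -1, a_2 = 2, a_3 = -1/3, a_4 = 0, a_5 = 1/30.

a_(n+2) = (-2n + 4) / ((n+1)(n+2)) * a_n; check: a_0 = 1, a_1 = -1, a_2 = 2, a_3 = -1/3, a_4 = 0, a_5 = 1/30
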